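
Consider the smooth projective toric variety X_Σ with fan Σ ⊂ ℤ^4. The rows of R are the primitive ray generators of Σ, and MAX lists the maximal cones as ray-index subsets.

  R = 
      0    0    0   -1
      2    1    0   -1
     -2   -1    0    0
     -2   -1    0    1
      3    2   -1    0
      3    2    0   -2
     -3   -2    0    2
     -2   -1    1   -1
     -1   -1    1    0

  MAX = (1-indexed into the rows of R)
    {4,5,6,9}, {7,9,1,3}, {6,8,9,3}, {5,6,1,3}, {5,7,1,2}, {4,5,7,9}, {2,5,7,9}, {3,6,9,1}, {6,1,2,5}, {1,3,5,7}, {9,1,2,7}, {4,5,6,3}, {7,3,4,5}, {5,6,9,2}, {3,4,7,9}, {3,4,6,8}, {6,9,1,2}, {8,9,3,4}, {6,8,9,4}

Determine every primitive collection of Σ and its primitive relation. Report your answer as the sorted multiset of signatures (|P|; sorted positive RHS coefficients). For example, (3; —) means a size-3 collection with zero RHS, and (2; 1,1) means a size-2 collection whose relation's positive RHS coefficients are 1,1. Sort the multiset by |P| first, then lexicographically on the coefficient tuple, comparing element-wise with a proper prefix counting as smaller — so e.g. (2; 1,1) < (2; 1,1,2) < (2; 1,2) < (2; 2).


11 collections generate NE(X_Σ); each relation:

  P = {2,4}:  v_{2} + v_{4} = 0  ⟹  sig = (2; —)
  P = {6,7}:  v_{6} + v_{7} = 0  ⟹  sig = (2; —)
  P = {1,4}:  v_{1} + v_{4} = v_{3}  ⟹  sig = (2; 1)
  P = {2,3}:  v_{2} + v_{3} = v_{1}  ⟹  sig = (2; 1)
  P = {5,8}:  v_{5} + v_{8} = v_{4} + v_{6}  ⟹  sig = (2; 1,1)
  P = {2,8}:  v_{2} + v_{8} = v_{3} + v_{6} + v_{9}  ⟹  sig = (2; 1,1,1)
  P = {7,8}:  v_{7} + v_{8} = v_{3} + v_{4} + v_{9}  ⟹  sig = (2; 1,1,1)
  P = {1,8}:  v_{1} + v_{8} = 2·v_{3} + v_{6} + v_{9}  ⟹  sig = (2; 1,1,2)
  P = {3,5,9}:  v_{3} + v_{5} + v_{9} = 0  ⟹  sig = (3; —)
  P = {1,5,9}:  v_{1} + v_{5} + v_{9} = v_{2}  ⟹  sig = (3; 1)
  P = {3,4,6,9}:  v_{3} + v_{4} + v_{6} + v_{9} = v_{8}  ⟹  sig = (4; 1)

Hence PRS(X_Σ) =
{ (2; —) ×2,  (2; 1) ×2,  (2; 1,1),  (2; 1,1,1) ×2,  (2; 1,1,2),  (3; —),  (3; 1),  (4; 1) }


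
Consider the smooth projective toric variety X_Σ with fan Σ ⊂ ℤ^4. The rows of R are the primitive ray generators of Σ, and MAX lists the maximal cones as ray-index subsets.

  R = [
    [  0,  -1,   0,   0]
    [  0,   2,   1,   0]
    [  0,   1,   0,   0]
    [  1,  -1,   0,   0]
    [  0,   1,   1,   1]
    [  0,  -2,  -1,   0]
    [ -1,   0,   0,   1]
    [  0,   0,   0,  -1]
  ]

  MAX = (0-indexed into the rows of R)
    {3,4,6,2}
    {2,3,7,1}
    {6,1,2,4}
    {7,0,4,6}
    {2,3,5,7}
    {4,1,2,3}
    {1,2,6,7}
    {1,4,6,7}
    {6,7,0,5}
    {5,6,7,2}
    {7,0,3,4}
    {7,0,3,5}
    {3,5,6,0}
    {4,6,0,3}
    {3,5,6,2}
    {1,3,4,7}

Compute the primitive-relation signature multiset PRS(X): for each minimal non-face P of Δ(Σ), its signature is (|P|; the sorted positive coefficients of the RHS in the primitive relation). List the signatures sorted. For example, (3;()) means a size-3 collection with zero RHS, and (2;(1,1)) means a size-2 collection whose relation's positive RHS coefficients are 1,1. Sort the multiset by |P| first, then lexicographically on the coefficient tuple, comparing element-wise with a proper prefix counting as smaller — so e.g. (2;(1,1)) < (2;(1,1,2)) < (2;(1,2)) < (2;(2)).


7 collections generate NE(X_Σ); each relation:

  • {0,2}:  v_{0} + v_{2} = 0  →  sig = (2;())
  • {1,5}:  v_{1} + v_{5} = 0  →  sig = (2;())
  • {0,1}:  v_{0} + v_{1} = v_{4} + v_{7}  →  sig = (2;(1,1))
  • {4,5}:  v_{4} + v_{5} = v_{3} + v_{6}  →  sig = (2;(1,1))
  • {1,3,6}:  v_{1} + v_{3} + v_{6} = v_{4}  →  sig = (3;(1))
  • {2,4,7}:  v_{2} + v_{4} + v_{7} = v_{1}  →  sig = (3;(1))
  • {3,6,7}:  v_{3} + v_{6} + v_{7} = v_{0}  →  sig = (3;(1))

Signatures (|P|; sorted positive RHS coefficients), sorted:
{ (2;()) ×2,  (2;(1,1)) ×2,  (3;(1)) ×3 }


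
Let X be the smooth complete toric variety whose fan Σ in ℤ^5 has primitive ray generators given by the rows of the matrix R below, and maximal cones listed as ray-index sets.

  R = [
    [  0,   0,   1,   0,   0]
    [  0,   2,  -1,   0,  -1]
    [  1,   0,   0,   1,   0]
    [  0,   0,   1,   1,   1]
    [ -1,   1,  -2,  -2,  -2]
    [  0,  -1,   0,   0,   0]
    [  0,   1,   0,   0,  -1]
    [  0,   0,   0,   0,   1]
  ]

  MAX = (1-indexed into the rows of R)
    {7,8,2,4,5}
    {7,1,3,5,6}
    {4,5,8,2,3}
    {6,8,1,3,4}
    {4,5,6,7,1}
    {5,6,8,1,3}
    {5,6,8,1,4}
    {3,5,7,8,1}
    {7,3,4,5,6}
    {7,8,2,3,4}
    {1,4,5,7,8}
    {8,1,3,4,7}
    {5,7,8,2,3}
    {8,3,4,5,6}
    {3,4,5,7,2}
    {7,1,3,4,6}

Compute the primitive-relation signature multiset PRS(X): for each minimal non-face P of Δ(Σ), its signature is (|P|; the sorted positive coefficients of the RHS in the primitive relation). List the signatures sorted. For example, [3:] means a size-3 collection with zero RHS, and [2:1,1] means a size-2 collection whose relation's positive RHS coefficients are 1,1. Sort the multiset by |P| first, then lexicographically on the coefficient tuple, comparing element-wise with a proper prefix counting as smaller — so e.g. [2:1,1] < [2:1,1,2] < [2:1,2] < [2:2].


Primitive collections (5):

  • {2,6}:  v_{2} + v_{6} = v_{3} + v_{4} + v_{5} — sig = [2:1,1,1]
  • {1,2}:  v_{1} + v_{2} = 2·v_{7} + v_{8} — sig = [2:1,2]
  • {6,7,8}:  v_{6} + v_{7} + v_{8} = 0 — sig = [3:]
  • {1,3,4,5}:  v_{1} + v_{3} + v_{4} + v_{5} = v_{7} — sig = [4:1]
  • {3,4,5,7,8}:  v_{3} + v_{4} + v_{5} + v_{7} + v_{8} = v_{2} — sig = [5:1]

Sorted signature multiset PRS(X):
    [2:1,1,1]
    [2:1,2]
    [3:]
    [4:1]
    [5:1]


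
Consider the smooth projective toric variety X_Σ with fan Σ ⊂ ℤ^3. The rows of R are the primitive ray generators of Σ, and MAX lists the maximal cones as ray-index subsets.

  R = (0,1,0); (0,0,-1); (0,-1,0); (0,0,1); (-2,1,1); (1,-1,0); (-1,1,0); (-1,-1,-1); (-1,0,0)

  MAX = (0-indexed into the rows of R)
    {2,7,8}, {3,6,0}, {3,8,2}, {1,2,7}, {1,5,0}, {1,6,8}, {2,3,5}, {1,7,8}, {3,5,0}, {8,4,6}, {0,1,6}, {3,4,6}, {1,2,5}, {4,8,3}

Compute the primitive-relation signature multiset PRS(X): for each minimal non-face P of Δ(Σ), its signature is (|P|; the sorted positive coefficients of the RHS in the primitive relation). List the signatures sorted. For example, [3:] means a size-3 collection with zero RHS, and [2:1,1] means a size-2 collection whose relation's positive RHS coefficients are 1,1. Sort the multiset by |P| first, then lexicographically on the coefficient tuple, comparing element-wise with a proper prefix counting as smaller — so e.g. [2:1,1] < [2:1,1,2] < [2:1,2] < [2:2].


Primitive collections (17):

  • {0,2}:  v_{0} + v_{2} = 0 — sig = [2:]
  • {1,3}:  v_{1} + v_{3} = 0 — sig = [2:]
  • {5,6}:  v_{5} + v_{6} = 0 — sig = [2:]
  • {0,8}:  v_{0} + v_{8} = v_{6} — sig = [2:1]
  • {2,6}:  v_{2} + v_{6} = v_{8} — sig = [2:1]
  • {5,8}:  v_{5} + v_{8} = v_{2} — sig = [2:1]
  • {0,7}:  v_{0} + v_{7} = v_{1} + v_{8} — sig = [2:1,1]
  • {1,4}:  v_{1} + v_{4} = v_{6} + v_{8} — sig = [2:1,1]
  • {3,7}:  v_{3} + v_{7} = v_{2} + v_{8} — sig = [2:1,1]
  • {4,5}:  v_{4} + v_{5} = v_{3} + v_{8} — sig = [2:1,1]
  • {0,4}:  v_{0} + v_{4} = v_{3} + 2·v_{6} — sig = [2:1,2]
  • {2,4}:  v_{2} + v_{4} = v_{3} + 2·v_{8} — sig = [2:1,2]
  • {5,7}:  v_{5} + v_{7} = v_{1} + 2·v_{2} — sig = [2:1,2]
  • {6,7}:  v_{6} + v_{7} = v_{1} + 2·v_{8} — sig = [2:1,2]
  • {4,7}:  v_{4} + v_{7} = 3·v_{8} — sig = [2:3]
  • {1,2,8}:  v_{1} + v_{2} + v_{8} = v_{7} — sig = [3:1]
  • {3,6,8}:  v_{3} + v_{6} + v_{8} = v_{4} — sig = [3:1]

Signatures (|P|; sorted positive RHS coefficients), sorted:
    [2:]
    [2:]
    [2:]
    [2:1]
    [2:1]
    [2:1]
    [2:1,1]
    [2:1,1]
    [2:1,1]
    [2:1,1]
    [2:1,2]
    [2:1,2]
    [2:1,2]
    [2:1,2]
    [2:3]
    [3:1]
    [3:1]


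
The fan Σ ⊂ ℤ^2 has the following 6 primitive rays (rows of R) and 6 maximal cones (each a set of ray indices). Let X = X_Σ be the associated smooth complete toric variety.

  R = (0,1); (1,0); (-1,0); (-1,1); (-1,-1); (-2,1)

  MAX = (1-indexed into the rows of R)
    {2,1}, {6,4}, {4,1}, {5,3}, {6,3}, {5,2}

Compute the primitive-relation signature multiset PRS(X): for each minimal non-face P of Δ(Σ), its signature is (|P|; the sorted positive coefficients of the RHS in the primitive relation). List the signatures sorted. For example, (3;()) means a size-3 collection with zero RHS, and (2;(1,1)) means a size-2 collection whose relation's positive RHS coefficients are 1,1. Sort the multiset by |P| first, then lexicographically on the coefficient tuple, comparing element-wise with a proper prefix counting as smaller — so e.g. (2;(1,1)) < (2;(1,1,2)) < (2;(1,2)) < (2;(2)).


9 minimal non-faces of Δ(Σ) (on 6 rays):

  P = {2,3}:  v_{2} + v_{3} = 0  ⟹  sig = (2;())
  P = {1,3}:  v_{1} + v_{3} = v_{4}  ⟹  sig = (2;(1))
  P = {1,5}:  v_{1} + v_{5} = v_{3}  ⟹  sig = (2;(1))
  P = {2,4}:  v_{2} + v_{4} = v_{1}  ⟹  sig = (2;(1))
  P = {2,6}:  v_{2} + v_{6} = v_{4}  ⟹  sig = (2;(1))
  P = {3,4}:  v_{3} + v_{4} = v_{6}  ⟹  sig = (2;(1))
  P = {1,6}:  v_{1} + v_{6} = 2·v_{4}  ⟹  sig = (2;(2))
  P = {4,5}:  v_{4} + v_{5} = 2·v_{3}  ⟹  sig = (2;(2))
  P = {5,6}:  v_{5} + v_{6} = 3·v_{3}  ⟹  sig = (2;(3))

Sorted signature multiset PRS(X):
    (2;())
    (2;(1))
    (2;(1))
    (2;(1))
    (2;(1))
    (2;(1))
    (2;(2))
    (2;(2))
    (2;(3))


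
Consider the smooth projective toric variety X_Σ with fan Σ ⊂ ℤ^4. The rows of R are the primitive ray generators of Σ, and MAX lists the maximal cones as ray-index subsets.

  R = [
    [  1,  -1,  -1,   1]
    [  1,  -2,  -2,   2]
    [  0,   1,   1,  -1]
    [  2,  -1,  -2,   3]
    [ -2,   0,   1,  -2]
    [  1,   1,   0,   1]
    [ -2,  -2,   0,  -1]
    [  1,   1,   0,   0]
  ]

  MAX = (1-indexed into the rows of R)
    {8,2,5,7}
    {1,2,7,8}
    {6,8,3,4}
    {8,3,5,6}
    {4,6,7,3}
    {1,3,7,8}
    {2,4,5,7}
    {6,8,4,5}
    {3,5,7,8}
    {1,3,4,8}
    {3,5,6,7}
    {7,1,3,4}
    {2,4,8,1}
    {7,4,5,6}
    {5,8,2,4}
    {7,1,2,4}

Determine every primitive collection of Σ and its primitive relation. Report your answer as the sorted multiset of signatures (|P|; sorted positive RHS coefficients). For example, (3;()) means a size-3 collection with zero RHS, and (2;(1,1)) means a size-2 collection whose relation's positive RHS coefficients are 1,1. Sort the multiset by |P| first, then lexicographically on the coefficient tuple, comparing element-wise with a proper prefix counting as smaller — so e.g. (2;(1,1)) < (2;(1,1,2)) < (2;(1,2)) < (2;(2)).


Primitive collections (7):

  P={2,3}:  v_{2} + v_{3} = v_{1}  ⇒ sig = (2;(1))
  P={2,6}:  v_{2} + v_{6} = v_{4}  ⇒ sig = (2;(1))
  P={1,5}:  v_{1} + v_{5} = v_{7} + v_{8}  ⇒ sig = (2;(1,1))
  P={1,6}:  v_{1} + v_{6} = v_{3} + v_{4}  ⇒ sig = (2;(1,1))
  P={3,4,5}:  v_{3} + v_{4} + v_{5} = 0  ⇒ sig = (3;())
  P={6,7,8}:  v_{6} + v_{7} + v_{8} = 0  ⇒ sig = (3;())
  P={4,7,8}:  v_{4} + v_{7} + v_{8} = v_{2}  ⇒ sig = (3;(1))

Signatures (|P|; sorted positive RHS coefficients), sorted:
[(2;(1)), (2;(1)), (2;(1,1)), (2;(1,1)), (3;()), (3;()), (3;(1))]


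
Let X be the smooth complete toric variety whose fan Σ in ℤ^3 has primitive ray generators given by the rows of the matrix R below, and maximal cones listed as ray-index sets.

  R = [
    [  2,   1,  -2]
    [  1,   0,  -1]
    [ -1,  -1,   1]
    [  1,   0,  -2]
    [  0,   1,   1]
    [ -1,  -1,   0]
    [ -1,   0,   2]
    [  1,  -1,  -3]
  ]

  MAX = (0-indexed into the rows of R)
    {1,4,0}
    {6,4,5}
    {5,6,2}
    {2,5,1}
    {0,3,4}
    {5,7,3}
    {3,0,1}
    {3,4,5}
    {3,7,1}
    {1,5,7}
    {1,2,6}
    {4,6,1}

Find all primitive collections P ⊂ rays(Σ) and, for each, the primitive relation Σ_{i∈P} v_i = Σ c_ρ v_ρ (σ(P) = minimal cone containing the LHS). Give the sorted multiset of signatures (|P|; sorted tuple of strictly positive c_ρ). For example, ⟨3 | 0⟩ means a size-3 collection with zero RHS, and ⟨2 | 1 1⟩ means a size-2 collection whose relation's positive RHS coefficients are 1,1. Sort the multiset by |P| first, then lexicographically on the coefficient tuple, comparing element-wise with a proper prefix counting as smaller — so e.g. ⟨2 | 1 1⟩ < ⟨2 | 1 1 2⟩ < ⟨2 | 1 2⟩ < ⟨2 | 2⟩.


The 14 primitive collections of Σ (r=8, n=3):

  {3,6}:  v_{3} + v_{6} = 0  so sig = ⟨2 | 0⟩
  {0,2}:  v_{0} + v_{2} = v_{1}  so sig = ⟨2 | 1⟩
  {0,5}:  v_{0} + v_{5} = v_{3}  so sig = ⟨2 | 1⟩
  {2,4}:  v_{2} + v_{4} = v_{6}  so sig = ⟨2 | 1⟩
  {4,7}:  v_{4} + v_{7} = v_{3}  so sig = ⟨2 | 1⟩
  {0,6}:  v_{0} + v_{6} = v_{1} + v_{4}  so sig = ⟨2 | 1 1⟩
  {2,3}:  v_{2} + v_{3} = v_{1} + v_{5}  so sig = ⟨2 | 1 1⟩
  {6,7}:  v_{6} + v_{7} = v_{1} + v_{5}  so sig = ⟨2 | 1 1⟩
  {0,7}:  v_{0} + v_{7} = v_{1} + 2·v_{3}  so sig = ⟨2 | 1 2⟩
  {2,7}:  v_{2} + v_{7} = 2·v_{1} + 2·v_{5}  so sig = ⟨2 | 2 2⟩
  {1,4,5}:  v_{1} + v_{4} + v_{5} = 0  so sig = ⟨3 | 0⟩
  {1,3,4}:  v_{1} + v_{3} + v_{4} = v_{0}  so sig = ⟨3 | 1⟩
  {1,3,5}:  v_{1} + v_{3} + v_{5} = v_{7}  so sig = ⟨3 | 1⟩
  {1,5,6}:  v_{1} + v_{5} + v_{6} = v_{2}  so sig = ⟨3 | 1⟩

Sorted signature multiset PRS(X):
{ ⟨2 | 0⟩,  ⟨2 | 1⟩ ×4,  ⟨2 | 1 1⟩ ×3,  ⟨2 | 1 2⟩,  ⟨2 | 2 2⟩,  ⟨3 | 0⟩,  ⟨3 | 1⟩ ×3 }


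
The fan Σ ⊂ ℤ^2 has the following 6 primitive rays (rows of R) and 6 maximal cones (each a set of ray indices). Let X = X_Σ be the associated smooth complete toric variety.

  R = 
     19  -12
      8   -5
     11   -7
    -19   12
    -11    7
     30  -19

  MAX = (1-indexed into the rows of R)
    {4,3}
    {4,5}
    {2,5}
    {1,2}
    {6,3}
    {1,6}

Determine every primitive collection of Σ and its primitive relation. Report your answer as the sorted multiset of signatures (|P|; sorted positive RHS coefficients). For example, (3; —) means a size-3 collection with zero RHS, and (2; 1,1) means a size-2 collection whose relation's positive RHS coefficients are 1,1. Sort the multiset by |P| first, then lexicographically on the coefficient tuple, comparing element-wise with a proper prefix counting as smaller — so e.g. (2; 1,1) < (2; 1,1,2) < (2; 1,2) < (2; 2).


Primitive collections (9):

  {1,4}:  v_{1} + v_{4} = 0  ⇒ sig = (2; —)
  {3,5}:  v_{3} + v_{5} = 0  ⇒ sig = (2; —)
  {1,3}:  v_{1} + v_{3} = v_{6}  ⇒ sig = (2; 1)
  {1,5}:  v_{1} + v_{5} = v_{2}  ⇒ sig = (2; 1)
  {2,3}:  v_{2} + v_{3} = v_{1}  ⇒ sig = (2; 1)
  {2,4}:  v_{2} + v_{4} = v_{5}  ⇒ sig = (2; 1)
  {4,6}:  v_{4} + v_{6} = v_{3}  ⇒ sig = (2; 1)
  {5,6}:  v_{5} + v_{6} = v_{1}  ⇒ sig = (2; 1)
  {2,6}:  v_{2} + v_{6} = 2·v_{1}  ⇒ sig = (2; 2)

Sorted signature multiset PRS(X):
[(2; —), (2; —), (2; 1), (2; 1), (2; 1), (2; 1), (2; 1), (2; 1), (2; 2)]


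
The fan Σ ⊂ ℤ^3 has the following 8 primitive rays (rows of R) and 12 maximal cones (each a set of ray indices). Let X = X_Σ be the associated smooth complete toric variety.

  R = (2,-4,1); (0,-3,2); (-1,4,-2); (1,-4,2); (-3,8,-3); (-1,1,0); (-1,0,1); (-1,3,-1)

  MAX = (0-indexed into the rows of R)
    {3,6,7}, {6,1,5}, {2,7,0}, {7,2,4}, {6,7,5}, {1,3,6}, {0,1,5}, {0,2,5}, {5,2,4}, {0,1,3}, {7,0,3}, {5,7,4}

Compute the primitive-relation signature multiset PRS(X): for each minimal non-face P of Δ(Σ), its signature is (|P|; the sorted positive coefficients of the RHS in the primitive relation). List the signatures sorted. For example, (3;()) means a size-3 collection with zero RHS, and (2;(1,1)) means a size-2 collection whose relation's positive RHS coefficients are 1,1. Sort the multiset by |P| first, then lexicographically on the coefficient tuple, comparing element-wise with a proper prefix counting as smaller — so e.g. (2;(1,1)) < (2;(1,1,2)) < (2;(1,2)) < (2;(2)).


|primitive collections| = 12. Relations:

  P = {2,3}:  v_{2} + v_{3} = 0  ⇒ sig = (2;())
  P = {0,4}:  v_{0} + v_{4} = v_{2}  ⇒ sig = (2;(1))
  P = {0,6}:  v_{0} + v_{6} = v_{3}  ⇒ sig = (2;(1))
  P = {1,2}:  v_{1} + v_{2} = v_{5}  ⇒ sig = (2;(1))
  P = {1,7}:  v_{1} + v_{7} = v_{6}  ⇒ sig = (2;(1))
  P = {3,5}:  v_{3} + v_{5} = v_{1}  ⇒ sig = (2;(1))
  P = {2,6}:  v_{2} + v_{6} = v_{5} + v_{7}  ⇒ sig = (2;(1,1))
  P = {3,4}:  v_{3} + v_{4} = v_{5} + v_{7}  ⇒ sig = (2;(1,1))
  P = {1,4}:  v_{1} + v_{4} = 2·v_{5} + v_{7}  ⇒ sig = (2;(1,2))
  P = {4,6}:  v_{4} + v_{6} = 2·v_{5} + 2·v_{7}  ⇒ sig = (2;(2,2))
  P = {0,5,7}:  v_{0} + v_{5} + v_{7} = 0  ⇒ sig = (3;())
  P = {2,5,7}:  v_{2} + v_{5} + v_{7} = v_{4}  ⇒ sig = (3;(1))

Hence PRS(X_Σ) =
{ (2;()),  (2;(1)) ×5,  (2;(1,1)) ×2,  (2;(1,2)),  (2;(2,2)),  (3;()),  (3;(1)) }


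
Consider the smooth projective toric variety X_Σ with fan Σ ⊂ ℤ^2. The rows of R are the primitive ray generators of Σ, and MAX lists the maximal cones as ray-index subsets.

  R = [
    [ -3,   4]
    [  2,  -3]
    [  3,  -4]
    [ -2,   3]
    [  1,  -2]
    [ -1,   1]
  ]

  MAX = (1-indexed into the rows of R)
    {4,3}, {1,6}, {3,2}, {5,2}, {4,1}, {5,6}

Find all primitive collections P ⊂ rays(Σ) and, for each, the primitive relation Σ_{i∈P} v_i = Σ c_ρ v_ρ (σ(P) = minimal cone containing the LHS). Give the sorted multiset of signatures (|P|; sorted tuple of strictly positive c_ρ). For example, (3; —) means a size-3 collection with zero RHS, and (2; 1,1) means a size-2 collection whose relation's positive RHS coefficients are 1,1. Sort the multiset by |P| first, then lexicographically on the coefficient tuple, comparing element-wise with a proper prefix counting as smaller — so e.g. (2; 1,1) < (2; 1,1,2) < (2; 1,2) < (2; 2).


Δ(Σ) — 6 vertices, 9 min non-faces:

  • {1,3}:  v_{1} + v_{3} = 0 — sig = (2; —)
  • {2,4}:  v_{2} + v_{4} = 0 — sig = (2; —)
  • {1,2}:  v_{1} + v_{2} = v_{6} — sig = (2; 1)
  • {2,6}:  v_{2} + v_{6} = v_{5} — sig = (2; 1)
  • {3,6}:  v_{3} + v_{6} = v_{2} — sig = (2; 1)
  • {4,5}:  v_{4} + v_{5} = v_{6} — sig = (2; 1)
  • {4,6}:  v_{4} + v_{6} = v_{1} — sig = (2; 1)
  • {1,5}:  v_{1} + v_{5} = 2·v_{6} — sig = (2; 2)
  • {3,5}:  v_{3} + v_{5} = 2·v_{2} — sig = (2; 2)

so the primitive-relation signature multiset is
    |P|=2: 9 collections, coeffs (), (), (1), (1), (1), (1), (1), (2), (2)


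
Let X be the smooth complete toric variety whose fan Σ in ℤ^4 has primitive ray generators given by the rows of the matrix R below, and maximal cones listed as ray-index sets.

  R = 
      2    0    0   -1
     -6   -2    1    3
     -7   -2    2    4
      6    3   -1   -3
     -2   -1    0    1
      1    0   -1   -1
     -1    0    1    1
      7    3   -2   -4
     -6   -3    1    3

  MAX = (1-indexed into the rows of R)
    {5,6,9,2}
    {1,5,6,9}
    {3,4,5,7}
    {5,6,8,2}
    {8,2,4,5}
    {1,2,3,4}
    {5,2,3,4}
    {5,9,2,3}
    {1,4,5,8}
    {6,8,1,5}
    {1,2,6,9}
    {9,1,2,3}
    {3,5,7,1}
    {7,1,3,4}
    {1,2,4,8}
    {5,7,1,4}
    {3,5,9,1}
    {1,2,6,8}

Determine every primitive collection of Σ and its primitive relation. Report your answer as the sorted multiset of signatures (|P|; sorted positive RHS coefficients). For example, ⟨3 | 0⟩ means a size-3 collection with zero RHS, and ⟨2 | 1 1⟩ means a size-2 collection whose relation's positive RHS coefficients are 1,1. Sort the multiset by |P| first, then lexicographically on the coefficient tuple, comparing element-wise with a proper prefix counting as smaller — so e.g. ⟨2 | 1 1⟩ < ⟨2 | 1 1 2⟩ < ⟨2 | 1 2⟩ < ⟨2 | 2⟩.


Σ has 11 primitive collections:

  • {4,9}:  v_{4} + v_{9} = 0  so sig = ⟨2 | 0⟩
  • {6,7}:  v_{6} + v_{7} = 0  so sig = ⟨2 | 0⟩
  • {2,7}:  v_{2} + v_{7} = v_{3}  so sig = ⟨2 | 1⟩
  • {3,6}:  v_{3} + v_{6} = v_{2}  so sig = ⟨2 | 1⟩
  • {4,6}:  v_{4} + v_{6} = v_{8}  so sig = ⟨2 | 1⟩
  • {7,8}:  v_{7} + v_{8} = v_{4}  so sig = ⟨2 | 1⟩
  • {8,9}:  v_{8} + v_{9} = v_{6}  so sig = ⟨2 | 1⟩
  • {3,8}:  v_{3} + v_{8} = v_{2} + v_{4}  so sig = ⟨2 | 1 1⟩
  • {7,9}:  v_{7} + v_{9} = v_{1} + v_{3} + v_{5}  so sig = ⟨2 | 1 1 1⟩
  • {1,2,5}:  v_{1} + v_{2} + v_{5} = v_{9}  so sig = ⟨3 | 1⟩
  • {1,3,4,5}:  v_{1} + v_{3} + v_{4} + v_{5} = v_{7}  so sig = ⟨4 | 1⟩

so the primitive-relation signature multiset is
{ ⟨2 | 0⟩ ×2,  ⟨2 | 1⟩ ×5,  ⟨2 | 1 1⟩,  ⟨2 | 1 1 1⟩,  ⟨3 | 1⟩,  ⟨4 | 1⟩ }


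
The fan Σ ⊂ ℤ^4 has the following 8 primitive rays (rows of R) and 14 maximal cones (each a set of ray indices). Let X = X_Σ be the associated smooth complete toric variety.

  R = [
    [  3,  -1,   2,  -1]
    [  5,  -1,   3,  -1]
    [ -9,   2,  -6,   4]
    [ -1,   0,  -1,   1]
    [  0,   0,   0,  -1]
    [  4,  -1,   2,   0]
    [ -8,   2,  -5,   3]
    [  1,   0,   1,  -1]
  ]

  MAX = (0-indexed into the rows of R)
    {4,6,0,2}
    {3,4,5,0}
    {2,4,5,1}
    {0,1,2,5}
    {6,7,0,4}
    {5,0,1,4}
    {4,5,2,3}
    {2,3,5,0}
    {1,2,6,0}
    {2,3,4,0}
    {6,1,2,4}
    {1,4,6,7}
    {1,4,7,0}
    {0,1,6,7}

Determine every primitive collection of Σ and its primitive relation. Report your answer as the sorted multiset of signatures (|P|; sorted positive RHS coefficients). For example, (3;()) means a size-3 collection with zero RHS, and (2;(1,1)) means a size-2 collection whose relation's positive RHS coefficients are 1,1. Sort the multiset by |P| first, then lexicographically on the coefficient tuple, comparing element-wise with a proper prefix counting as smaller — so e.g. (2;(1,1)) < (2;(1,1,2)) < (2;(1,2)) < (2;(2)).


Primitive collections (9):

  {3,7}:  v_{3} + v_{7} = 0  →  sig = (2;())
  {1,3}:  v_{1} + v_{3} = v_{5}  →  sig = (2;(1))
  {2,7}:  v_{2} + v_{7} = v_{6}  →  sig = (2;(1))
  {3,6}:  v_{3} + v_{6} = v_{2}  →  sig = (2;(1))
  {5,7}:  v_{5} + v_{7} = v_{1}  →  sig = (2;(1))
  {5,6}:  v_{5} + v_{6} = v_{1} + v_{2}  →  sig = (2;(1,1))
  {0,1,4,6}:  v_{0} + v_{1} + v_{4} + v_{6} = 0  →  sig = (4;())
  {0,1,2,4}:  v_{0} + v_{1} + v_{2} + v_{4} = v_{3}  →  sig = (4;(1))
  {0,2,4,5}:  v_{0} + v_{2} + v_{4} + v_{5} = 2·v_{3}  →  sig = (4;(2))

Hence PRS(X_Σ) =
{ (2;()),  (2;(1)) ×4,  (2;(1,1)),  (4;()),  (4;(1)),  (4;(2)) }


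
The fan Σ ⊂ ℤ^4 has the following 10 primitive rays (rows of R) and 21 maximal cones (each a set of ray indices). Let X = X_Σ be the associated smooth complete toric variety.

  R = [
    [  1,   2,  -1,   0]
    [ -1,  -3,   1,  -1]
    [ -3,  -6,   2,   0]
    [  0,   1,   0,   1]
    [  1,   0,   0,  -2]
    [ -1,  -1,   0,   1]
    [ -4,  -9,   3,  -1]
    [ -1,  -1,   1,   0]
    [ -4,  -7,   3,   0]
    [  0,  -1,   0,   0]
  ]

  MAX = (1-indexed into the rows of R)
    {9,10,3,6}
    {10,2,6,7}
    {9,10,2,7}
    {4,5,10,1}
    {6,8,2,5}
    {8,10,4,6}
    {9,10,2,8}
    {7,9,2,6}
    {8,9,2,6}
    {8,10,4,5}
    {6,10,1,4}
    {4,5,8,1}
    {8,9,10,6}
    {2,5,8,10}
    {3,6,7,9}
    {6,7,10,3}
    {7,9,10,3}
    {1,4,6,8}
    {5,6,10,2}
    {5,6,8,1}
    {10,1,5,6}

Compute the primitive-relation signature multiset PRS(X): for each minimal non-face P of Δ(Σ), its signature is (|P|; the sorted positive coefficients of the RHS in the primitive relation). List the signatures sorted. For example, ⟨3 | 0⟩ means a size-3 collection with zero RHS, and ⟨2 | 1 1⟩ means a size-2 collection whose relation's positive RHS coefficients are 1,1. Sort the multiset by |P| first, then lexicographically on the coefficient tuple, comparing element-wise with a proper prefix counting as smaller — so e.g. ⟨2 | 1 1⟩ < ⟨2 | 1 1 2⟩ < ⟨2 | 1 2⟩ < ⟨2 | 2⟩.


20 collections generate NE(X_Σ); each relation:

  {2,3}:  v_{2} + v_{3} = v_{7}  ⟹  sig = ⟨2 | 1⟩
  {3,8}:  v_{3} + v_{8} = v_{9}  ⟹  sig = ⟨2 | 1⟩
  {1,2}:  v_{1} + v_{2} = v_{5} + v_{6}  ⟹  sig = ⟨2 | 1 1⟩
  {1,3}:  v_{1} + v_{3} = v_{2} + v_{6}  ⟹  sig = ⟨2 | 1 1⟩
  {2,4}:  v_{2} + v_{4} = v_{8} + v_{10}  ⟹  sig = ⟨2 | 1 1⟩
  {4,7}:  v_{4} + v_{7} = v_{9} + v_{10}  ⟹  sig = ⟨2 | 1 1⟩
  {7,8}:  v_{7} + v_{8} = v_{2} + v_{9}  ⟹  sig = ⟨2 | 1 1⟩
  {1,9}:  v_{1} + v_{9} = v_{2} + v_{6} + v_{8}  ⟹  sig = ⟨2 | 1 1 1⟩
  {1,7}:  v_{1} + v_{7} = 2·v_{2} + v_{6}  ⟹  sig = ⟨2 | 1 2⟩
  {5,9}:  v_{5} + v_{9} = 2·v_{2} + v_{8}  ⟹  sig = ⟨2 | 1 2⟩
  {3,4}:  v_{3} + v_{4} = v_{6} + 2·v_{8} + 2·v_{10}  ⟹  sig = ⟨2 | 1 2 2⟩
  {4,9}:  v_{4} + v_{9} = v_{6} + 3·v_{8} + 2·v_{10}  ⟹  sig = ⟨2 | 1 2 3⟩
  {3,5}:  v_{3} + v_{5} = 2·v_{2}  ⟹  sig = ⟨2 | 2⟩
  {5,7}:  v_{5} + v_{7} = 3·v_{2}  ⟹  sig = ⟨2 | 3⟩
  {1,8,10}:  v_{1} + v_{8} + v_{10} = 0  ⟹  sig = ⟨3 | 0⟩
  {4,5,6}:  v_{4} + v_{5} + v_{6} = 0  ⟹  sig = ⟨3 | 0⟩
  {2,6,8,10}:  v_{2} + v_{6} + v_{8} + v_{10} = v_{3}  ⟹  sig = ⟨4 | 1⟩
  {5,6,8,10}:  v_{5} + v_{6} + v_{8} + v_{10} = v_{2}  ⟹  sig = ⟨4 | 1⟩
  {2,6,9,10}:  v_{2} + v_{6} + v_{9} + v_{10} = 2·v_{3}  ⟹  sig = ⟨4 | 2⟩
  {6,7,9,10}:  v_{6} + v_{7} + v_{9} + v_{10} = 3·v_{3}  ⟹  sig = ⟨4 | 3⟩

Sorted signature multiset PRS(X):
[⟨2 | 1⟩, ⟨2 | 1⟩, ⟨2 | 1 1⟩, ⟨2 | 1 1⟩, ⟨2 | 1 1⟩, ⟨2 | 1 1⟩, ⟨2 | 1 1⟩, ⟨2 | 1 1 1⟩, ⟨2 | 1 2⟩, ⟨2 | 1 2⟩, ⟨2 | 1 2 2⟩, ⟨2 | 1 2 3⟩, ⟨2 | 2⟩, ⟨2 | 3⟩, ⟨3 | 0⟩, ⟨3 | 0⟩, ⟨4 | 1⟩, ⟨4 | 1⟩, ⟨4 | 2⟩, ⟨4 | 3⟩]


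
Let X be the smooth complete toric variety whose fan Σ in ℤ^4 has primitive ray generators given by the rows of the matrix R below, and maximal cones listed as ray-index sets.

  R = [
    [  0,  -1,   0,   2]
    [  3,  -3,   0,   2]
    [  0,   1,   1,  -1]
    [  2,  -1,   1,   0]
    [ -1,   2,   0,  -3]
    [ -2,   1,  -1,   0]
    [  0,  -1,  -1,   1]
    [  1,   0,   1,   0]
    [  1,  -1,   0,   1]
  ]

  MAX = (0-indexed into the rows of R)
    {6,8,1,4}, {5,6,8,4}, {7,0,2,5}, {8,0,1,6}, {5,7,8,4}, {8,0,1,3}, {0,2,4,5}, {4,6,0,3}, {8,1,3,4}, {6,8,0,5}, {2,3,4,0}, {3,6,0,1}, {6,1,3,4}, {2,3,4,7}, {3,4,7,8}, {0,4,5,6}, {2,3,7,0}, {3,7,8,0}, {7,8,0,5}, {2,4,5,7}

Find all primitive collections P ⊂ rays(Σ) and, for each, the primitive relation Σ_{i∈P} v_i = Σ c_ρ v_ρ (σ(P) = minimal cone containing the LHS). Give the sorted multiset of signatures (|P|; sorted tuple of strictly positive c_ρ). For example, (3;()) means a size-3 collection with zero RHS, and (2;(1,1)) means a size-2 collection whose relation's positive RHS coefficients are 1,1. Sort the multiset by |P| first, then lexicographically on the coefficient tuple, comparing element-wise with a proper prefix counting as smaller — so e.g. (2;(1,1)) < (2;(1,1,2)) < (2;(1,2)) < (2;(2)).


11 collections generate NE(X_Σ); each relation:

  • {2,6}:  v_{2} + v_{6} = 0  ⇒ sig = (2;())
  • {3,5}:  v_{3} + v_{5} = 0  ⇒ sig = (2;())
  • {2,8}:  v_{2} + v_{8} = v_{7}  ⇒ sig = (2;(1))
  • {6,7}:  v_{6} + v_{7} = v_{8}  ⇒ sig = (2;(1))
  • {1,2}:  v_{1} + v_{2} = v_{3} + v_{8}  ⇒ sig = (2;(1,1))
  • {1,5}:  v_{1} + v_{5} = v_{6} + v_{8}  ⇒ sig = (2;(1,1))
  • {1,7}:  v_{1} + v_{7} = v_{3} + 2·v_{8}  ⇒ sig = (2;(1,2))
  • {0,4,8}:  v_{0} + v_{4} + v_{8} = 0  ⇒ sig = (3;())
  • {0,4,7}:  v_{0} + v_{4} + v_{7} = v_{2}  ⇒ sig = (3;(1))
  • {3,6,8}:  v_{3} + v_{6} + v_{8} = v_{1}  ⇒ sig = (3;(1))
  • {0,1,4}:  v_{0} + v_{1} + v_{4} = v_{3} + v_{6}  ⇒ sig = (3;(1,1))

so the primitive-relation signature multiset is
    |P|=2: 7 collections, coeffs (), (), (1), (1), (1,1), (1,1), (1,2)
    |P|=3: 4 collections, coeffs (), (1), (1), (1,1)


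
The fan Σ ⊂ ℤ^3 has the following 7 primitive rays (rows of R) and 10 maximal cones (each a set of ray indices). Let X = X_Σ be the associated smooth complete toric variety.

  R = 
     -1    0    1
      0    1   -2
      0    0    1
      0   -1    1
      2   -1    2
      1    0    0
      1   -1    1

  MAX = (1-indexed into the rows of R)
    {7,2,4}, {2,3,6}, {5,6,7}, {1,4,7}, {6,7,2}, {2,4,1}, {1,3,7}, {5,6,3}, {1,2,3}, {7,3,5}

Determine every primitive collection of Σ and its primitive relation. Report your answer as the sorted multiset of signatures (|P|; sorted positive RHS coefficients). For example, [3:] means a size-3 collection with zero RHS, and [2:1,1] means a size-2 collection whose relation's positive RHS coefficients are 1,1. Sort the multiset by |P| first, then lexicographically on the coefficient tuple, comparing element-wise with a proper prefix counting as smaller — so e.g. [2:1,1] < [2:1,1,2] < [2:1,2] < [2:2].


The 9 primitive collections of Σ (r=7, n=3):

  P = {1,6}:  v_{1} + v_{6} = v_{3}  →  sig = [2:1]
  P = {4,6}:  v_{4} + v_{6} = v_{7}  →  sig = [2:1]
  P = {3,4}:  v_{3} + v_{4} = v_{1} + v_{7}  →  sig = [2:1,1]
  P = {1,5}:  v_{1} + v_{5} = 2·v_{3} + v_{7}  →  sig = [2:1,2]
  P = {4,5}:  v_{4} + v_{5} = v_{3} + 2·v_{7}  →  sig = [2:1,2]
  P = {2,5}:  v_{2} + v_{5} = 2·v_{6}  →  sig = [2:2]
  P = {1,2,7}:  v_{1} + v_{2} + v_{7} = 0  →  sig = [3:]
  P = {2,3,7}:  v_{2} + v_{3} + v_{7} = v_{6}  →  sig = [3:1]
  P = {3,6,7}:  v_{3} + v_{6} + v_{7} = v_{5}  →  sig = [3:1]

Sorted signature multiset PRS(X):
{ [2:1] ×2,  [2:1,1],  [2:1,2] ×2,  [2:2],  [3:],  [3:1] ×2 }


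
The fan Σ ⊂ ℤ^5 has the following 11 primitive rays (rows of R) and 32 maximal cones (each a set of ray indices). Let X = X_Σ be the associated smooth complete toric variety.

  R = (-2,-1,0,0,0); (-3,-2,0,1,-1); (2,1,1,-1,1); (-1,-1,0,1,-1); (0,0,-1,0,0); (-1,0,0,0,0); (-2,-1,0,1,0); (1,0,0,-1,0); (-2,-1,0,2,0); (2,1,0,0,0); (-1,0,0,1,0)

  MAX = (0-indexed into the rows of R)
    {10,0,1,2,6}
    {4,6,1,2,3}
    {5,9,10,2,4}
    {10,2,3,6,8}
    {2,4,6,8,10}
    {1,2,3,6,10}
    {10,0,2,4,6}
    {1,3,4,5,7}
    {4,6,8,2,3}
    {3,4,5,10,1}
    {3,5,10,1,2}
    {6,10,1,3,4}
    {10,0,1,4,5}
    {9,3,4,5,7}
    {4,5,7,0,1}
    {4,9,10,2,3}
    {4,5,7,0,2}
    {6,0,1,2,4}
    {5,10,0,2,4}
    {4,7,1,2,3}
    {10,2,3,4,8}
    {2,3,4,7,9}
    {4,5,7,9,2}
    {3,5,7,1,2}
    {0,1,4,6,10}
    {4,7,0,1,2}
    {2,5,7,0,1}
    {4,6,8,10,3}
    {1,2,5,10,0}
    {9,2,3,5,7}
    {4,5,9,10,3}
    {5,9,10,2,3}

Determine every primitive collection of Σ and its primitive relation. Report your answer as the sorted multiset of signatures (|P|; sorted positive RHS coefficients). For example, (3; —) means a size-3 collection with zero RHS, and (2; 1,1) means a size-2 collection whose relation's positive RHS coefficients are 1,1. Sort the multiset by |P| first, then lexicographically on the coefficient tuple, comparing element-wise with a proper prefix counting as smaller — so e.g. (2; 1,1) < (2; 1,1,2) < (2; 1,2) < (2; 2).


Primitive collections (16):

  {0,9}:  v_{0} + v_{9} = 0  ⇒ sig = (2; —)
  {7,10}:  v_{7} + v_{10} = 0  ⇒ sig = (2; —)
  {0,3}:  v_{0} + v_{3} = v_{1}  ⇒ sig = (2; 1)
  {1,9}:  v_{1} + v_{9} = v_{3}  ⇒ sig = (2; 1)
  {5,6}:  v_{5} + v_{6} = v_{0} + v_{10}  ⇒ sig = (2; 1,1)
  {5,8}:  v_{5} + v_{8} = v_{6} + v_{10}  ⇒ sig = (2; 1,1)
  {6,7}:  v_{6} + v_{7} = v_{1} + v_{2} + v_{4}  ⇒ sig = (2; 1,1,1)
  {6,9}:  v_{6} + v_{9} = v_{2} + v_{3} + v_{4} + v_{10}  ⇒ sig = (2; 1,1,1,1)
  {7,8}:  v_{7} + v_{8} = v_{2} + v_{3} + v_{4} + v_{6}  ⇒ sig = (2; 1,1,1,1)
  {1,8}:  v_{1} + v_{8} = v_{3} + 2·v_{6}  ⇒ sig = (2; 1,2)
  {0,8}:  v_{0} + v_{8} = 2·v_{6}  ⇒ sig = (2; 2)
  {8,9}:  v_{8} + v_{9} = 2·v_{2} + 2·v_{3} + 2·v_{4} + 2·v_{10}  ⇒ sig = (2; 2,2,2,2)
  {2,3,4,5}:  v_{2} + v_{3} + v_{4} + v_{5} = 0  ⇒ sig = (4; —)
  {1,2,4,5}:  v_{1} + v_{2} + v_{4} + v_{5} = v_{0}  ⇒ sig = (4; 1)
  {1,2,4,10}:  v_{1} + v_{2} + v_{4} + v_{10} = v_{6}  ⇒ sig = (4; 1)
  {2,3,4,6,10}:  v_{2} + v_{3} + v_{4} + v_{6} + v_{10} = v_{8}  ⇒ sig = (5; 1)

Signatures (|P|; sorted positive RHS coefficients), sorted:
    (2; —)
    (2; —)
    (2; 1)
    (2; 1)
    (2; 1,1)
    (2; 1,1)
    (2; 1,1,1)
    (2; 1,1,1,1)
    (2; 1,1,1,1)
    (2; 1,2)
    (2; 2)
    (2; 2,2,2,2)
    (4; —)
    (4; 1)
    (4; 1)
    (5; 1)


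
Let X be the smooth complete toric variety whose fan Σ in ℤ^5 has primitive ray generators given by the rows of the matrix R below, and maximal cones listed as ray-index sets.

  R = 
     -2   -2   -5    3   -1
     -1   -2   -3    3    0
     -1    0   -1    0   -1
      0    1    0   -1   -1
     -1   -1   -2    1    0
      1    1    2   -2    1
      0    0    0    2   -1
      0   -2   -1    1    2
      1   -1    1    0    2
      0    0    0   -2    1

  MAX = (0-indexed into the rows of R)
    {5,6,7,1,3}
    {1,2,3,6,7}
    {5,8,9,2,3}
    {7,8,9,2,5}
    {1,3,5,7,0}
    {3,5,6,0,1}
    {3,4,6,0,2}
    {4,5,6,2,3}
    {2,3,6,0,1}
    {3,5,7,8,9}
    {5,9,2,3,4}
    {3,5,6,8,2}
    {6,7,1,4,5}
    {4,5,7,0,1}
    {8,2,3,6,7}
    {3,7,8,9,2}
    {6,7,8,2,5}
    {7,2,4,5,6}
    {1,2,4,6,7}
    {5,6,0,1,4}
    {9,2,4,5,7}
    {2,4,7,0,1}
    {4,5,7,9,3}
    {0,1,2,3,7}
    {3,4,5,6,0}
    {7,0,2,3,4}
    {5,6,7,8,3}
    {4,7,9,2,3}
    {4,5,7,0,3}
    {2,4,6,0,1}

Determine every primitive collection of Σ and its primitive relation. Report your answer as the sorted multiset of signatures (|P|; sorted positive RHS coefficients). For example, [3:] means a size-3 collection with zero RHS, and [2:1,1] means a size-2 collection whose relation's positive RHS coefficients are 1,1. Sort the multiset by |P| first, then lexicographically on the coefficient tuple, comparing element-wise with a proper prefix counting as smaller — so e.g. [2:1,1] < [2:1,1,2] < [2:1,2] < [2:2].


|primitive collections| = 12. Relations:

  P = {6,9}:  v_{6} + v_{9} = 0  ⇒ sig = [2:]
  P = {4,8}:  v_{4} + v_{8} = v_{7}  ⇒ sig = [2:1]
  P = {0,8}:  v_{0} + v_{8} = v_{1} + v_{3} + v_{7}  ⇒ sig = [2:1,1,1]
  P = {1,9}:  v_{1} + v_{9} = v_{3} + v_{4} + v_{7}  ⇒ sig = [2:1,1,1]
  P = {1,8}:  v_{1} + v_{8} = v_{3} + v_{6} + 2·v_{7}  ⇒ sig = [2:1,1,2]
  P = {0,9}:  v_{0} + v_{9} = 2·v_{3} + 2·v_{4} + v_{7}  ⇒ sig = [2:1,2,2]
  P = {1,2,5}:  v_{1} + v_{2} + v_{5} = v_{4}  ⇒ sig = [3:1]
  P = {1,3,4}:  v_{1} + v_{3} + v_{4} = v_{0}  ⇒ sig = [3:1]
  P = {0,2,5}:  v_{0} + v_{2} + v_{5} = v_{3} + 2·v_{4}  ⇒ sig = [3:1,2]
  P = {0,6,7}:  v_{0} + v_{6} + v_{7} = 2·v_{1}  ⇒ sig = [3:2]
  P = {2,3,5,7}:  v_{2} + v_{3} + v_{5} + v_{7} = v_{9}  ⇒ sig = [4:1]
  P = {3,4,6,7}:  v_{3} + v_{4} + v_{6} + v_{7} = v_{1}  ⇒ sig = [4:1]

Sorted signature multiset PRS(X):
    |P|=2: 6 collections, coeffs (), (1), (1,1,1), (1,1,1), (1,1,2), (1,2,2)
    |P|=3: 4 collections, coeffs (1), (1), (1,2), (2)
    |P|=4: 2 collections, coeffs (1), (1)


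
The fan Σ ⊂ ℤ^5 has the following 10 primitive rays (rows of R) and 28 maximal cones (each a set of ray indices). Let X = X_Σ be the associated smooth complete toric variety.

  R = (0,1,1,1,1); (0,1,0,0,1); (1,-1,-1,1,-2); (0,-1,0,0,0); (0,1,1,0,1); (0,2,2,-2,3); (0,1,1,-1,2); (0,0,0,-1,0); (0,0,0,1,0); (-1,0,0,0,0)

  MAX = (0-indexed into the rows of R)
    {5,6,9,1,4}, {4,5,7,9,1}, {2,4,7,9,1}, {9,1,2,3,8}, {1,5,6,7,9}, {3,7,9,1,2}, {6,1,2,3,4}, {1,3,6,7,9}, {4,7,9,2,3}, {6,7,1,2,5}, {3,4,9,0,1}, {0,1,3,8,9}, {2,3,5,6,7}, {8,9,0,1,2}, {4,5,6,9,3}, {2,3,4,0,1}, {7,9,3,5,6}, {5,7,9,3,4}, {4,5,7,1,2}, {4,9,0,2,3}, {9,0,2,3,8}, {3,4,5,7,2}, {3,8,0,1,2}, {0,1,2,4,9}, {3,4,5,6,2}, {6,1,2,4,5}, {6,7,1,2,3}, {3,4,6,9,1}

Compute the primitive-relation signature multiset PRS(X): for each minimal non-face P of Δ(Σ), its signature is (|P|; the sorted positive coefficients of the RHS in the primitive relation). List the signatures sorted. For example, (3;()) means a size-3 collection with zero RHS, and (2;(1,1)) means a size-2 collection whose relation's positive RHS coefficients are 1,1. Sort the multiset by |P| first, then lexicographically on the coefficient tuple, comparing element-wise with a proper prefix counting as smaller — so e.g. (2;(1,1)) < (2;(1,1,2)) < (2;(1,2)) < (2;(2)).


Δ(Σ) — 10 vertices, 14 min non-faces:

  P={7,8}:  v_{7} + v_{8} = 0  ⟹  sig = (2;())
  P={0,7}:  v_{0} + v_{7} = v_{4}  ⟹  sig = (2;(1))
  P={4,8}:  v_{4} + v_{8} = v_{0}  ⟹  sig = (2;(1))
  P={5,8}:  v_{5} + v_{8} = v_{4} + v_{6}  ⟹  sig = (2;(1,1))
  P={6,8}:  v_{6} + v_{8} = v_{1} + v_{3} + v_{4}  ⟹  sig = (2;(1,1,1))
  P={0,6}:  v_{0} + v_{6} = v_{1} + v_{3} + 2·v_{4}  ⟹  sig = (2;(1,1,2))
  P={0,5}:  v_{0} + v_{5} = 2·v_{4} + v_{6}  ⟹  sig = (2;(1,2))
  P={2,6,9}:  v_{2} + v_{6} + v_{9} = 0  ⟹  sig = (3;())
  P={4,6,7}:  v_{4} + v_{6} + v_{7} = v_{5}  ⟹  sig = (3;(1))
  P={2,5,9}:  v_{2} + v_{5} + v_{9} = v_{4} + v_{7}  ⟹  sig = (3;(1,1))
  P={1,3,5}:  v_{1} + v_{3} + v_{5} = 2·v_{6}  ⟹  sig = (3;(2))
  P={1,3,4,7}:  v_{1} + v_{3} + v_{4} + v_{7} = v_{6}  ⟹  sig = (4;(1))
  P={1,2,3,4,9}:  v_{1} + v_{2} + v_{3} + v_{4} + v_{9} = v_{8}  ⟹  sig = (5;(1))
  P={0,1,2,3,9}:  v_{0} + v_{1} + v_{2} + v_{3} + v_{9} = 2·v_{8}  ⟹  sig = (5;(2))

Hence PRS(X_Σ) =
    |P|=2: 7 collections, coeffs (), (1), (1), (1,1), (1,1,1), (1,1,2), (1,2)
    |P|=3: 4 collections, coeffs (), (1), (1,1), (2)
    |P|=4: 1 collection, coeffs (1)
    |P|=5: 2 collections, coeffs (1), (2)


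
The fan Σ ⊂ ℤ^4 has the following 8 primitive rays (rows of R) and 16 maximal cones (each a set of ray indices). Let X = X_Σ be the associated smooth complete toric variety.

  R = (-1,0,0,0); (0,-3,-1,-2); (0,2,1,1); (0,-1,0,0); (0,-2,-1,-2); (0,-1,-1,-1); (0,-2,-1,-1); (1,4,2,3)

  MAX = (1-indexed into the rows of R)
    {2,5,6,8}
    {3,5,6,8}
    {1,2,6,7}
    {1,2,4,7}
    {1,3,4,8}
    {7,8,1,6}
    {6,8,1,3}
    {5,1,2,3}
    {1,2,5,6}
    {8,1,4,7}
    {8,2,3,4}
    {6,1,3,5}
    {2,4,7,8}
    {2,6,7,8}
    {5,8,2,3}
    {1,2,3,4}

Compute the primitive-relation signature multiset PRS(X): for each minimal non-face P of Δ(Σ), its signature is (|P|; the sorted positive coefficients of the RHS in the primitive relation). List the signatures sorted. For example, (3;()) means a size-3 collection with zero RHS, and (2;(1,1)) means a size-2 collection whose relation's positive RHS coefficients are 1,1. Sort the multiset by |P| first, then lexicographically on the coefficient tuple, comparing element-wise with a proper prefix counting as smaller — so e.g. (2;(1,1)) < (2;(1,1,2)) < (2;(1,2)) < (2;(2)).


|primitive collections| = 7. Relations:

  {3,7}:  v_{3} + v_{7} = 0 ; sig = (2;())
  {4,5}:  v_{4} + v_{5} = v_{2} ; sig = (2;(1))
  {4,6}:  v_{4} + v_{6} = v_{7} ; sig = (2;(1))
  {5,7}:  v_{5} + v_{7} = v_{2} + v_{6} ; sig = (2;(1,1))
  {1,5,8}:  v_{1} + v_{5} + v_{8} = v_{3} ; sig = (3;(1))
  {2,3,6}:  v_{2} + v_{3} + v_{6} = v_{5} ; sig = (3;(1))
  {1,2,8}:  v_{1} + v_{2} + v_{8} = v_{3} + v_{4} ; sig = (3;(1,1))

so the primitive-relation signature multiset is
    |P|=2: 4 collections, coeffs (), (1), (1), (1,1)
    |P|=3: 3 collections, coeffs (1), (1), (1,1)


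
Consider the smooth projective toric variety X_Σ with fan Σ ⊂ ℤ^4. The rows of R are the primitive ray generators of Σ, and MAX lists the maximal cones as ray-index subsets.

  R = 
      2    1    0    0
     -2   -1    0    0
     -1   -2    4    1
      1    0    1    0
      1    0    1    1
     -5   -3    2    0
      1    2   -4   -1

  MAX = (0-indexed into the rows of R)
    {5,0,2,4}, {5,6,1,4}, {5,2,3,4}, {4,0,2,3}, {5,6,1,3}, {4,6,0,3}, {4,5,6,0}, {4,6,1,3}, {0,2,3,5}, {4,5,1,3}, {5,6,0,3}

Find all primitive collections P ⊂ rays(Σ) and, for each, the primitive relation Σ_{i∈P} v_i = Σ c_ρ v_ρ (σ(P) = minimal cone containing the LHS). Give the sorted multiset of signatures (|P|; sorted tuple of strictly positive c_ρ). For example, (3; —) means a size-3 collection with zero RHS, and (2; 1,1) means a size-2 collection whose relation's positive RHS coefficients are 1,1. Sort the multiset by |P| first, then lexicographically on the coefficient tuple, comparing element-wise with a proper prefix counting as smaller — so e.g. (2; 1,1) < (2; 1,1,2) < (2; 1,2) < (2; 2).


The 5 primitive collections of Σ (r=7, n=4):

  P={0,1}:  v_{0} + v_{1} = 0 ; sig = (2; —)
  P={2,6}:  v_{2} + v_{6} = 0 ; sig = (2; —)
  P={1,2}:  v_{1} + v_{2} = v_{3} + v_{4} + v_{5} ; sig = (2; 1,1,1)
  P={0,3,4,5}:  v_{0} + v_{3} + v_{4} + v_{5} = v_{2} ; sig = (4; 1)
  P={3,4,5,6}:  v_{3} + v_{4} + v_{5} + v_{6} = v_{1} ; sig = (4; 1)

Signatures (|P|; sorted positive RHS coefficients), sorted:
    |P|=2: 3 collections, coeffs (), (), (1,1,1)
    |P|=4: 2 collections, coeffs (1), (1)


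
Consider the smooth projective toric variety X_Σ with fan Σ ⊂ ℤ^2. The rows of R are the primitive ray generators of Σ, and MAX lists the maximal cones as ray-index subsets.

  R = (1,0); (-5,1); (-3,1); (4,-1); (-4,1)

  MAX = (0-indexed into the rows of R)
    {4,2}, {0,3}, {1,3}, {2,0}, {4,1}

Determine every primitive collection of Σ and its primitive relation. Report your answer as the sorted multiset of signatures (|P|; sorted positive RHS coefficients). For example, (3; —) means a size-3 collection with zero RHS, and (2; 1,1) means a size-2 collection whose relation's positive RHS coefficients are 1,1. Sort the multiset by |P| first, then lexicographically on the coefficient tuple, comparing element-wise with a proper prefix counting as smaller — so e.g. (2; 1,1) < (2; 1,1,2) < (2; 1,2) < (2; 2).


Σ has 5 primitive collections:

  • {3,4}:  v_{3} + v_{4} = 0 — sig = (2; —)
  • {0,1}:  v_{0} + v_{1} = v_{4} — sig = (2; 1)
  • {0,4}:  v_{0} + v_{4} = v_{2} — sig = (2; 1)
  • {2,3}:  v_{2} + v_{3} = v_{0} — sig = (2; 1)
  • {1,2}:  v_{1} + v_{2} = 2·v_{4} — sig = (2; 2)

Hence PRS(X_Σ) =
{ (2; —),  (2; 1) ×3,  (2; 2) }
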